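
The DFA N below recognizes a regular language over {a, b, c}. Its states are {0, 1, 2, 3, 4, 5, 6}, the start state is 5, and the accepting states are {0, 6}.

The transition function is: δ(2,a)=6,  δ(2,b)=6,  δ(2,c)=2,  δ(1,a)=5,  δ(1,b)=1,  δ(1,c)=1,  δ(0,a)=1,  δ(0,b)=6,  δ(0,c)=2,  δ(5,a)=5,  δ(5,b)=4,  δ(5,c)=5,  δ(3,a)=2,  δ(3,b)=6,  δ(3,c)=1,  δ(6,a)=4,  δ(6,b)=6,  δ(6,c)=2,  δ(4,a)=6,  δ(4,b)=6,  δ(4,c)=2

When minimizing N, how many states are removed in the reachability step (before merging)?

BFS from 5 reaches {2, 4, 5, 6}; the 3 state(s) 0, 1, 3 are never visited.

3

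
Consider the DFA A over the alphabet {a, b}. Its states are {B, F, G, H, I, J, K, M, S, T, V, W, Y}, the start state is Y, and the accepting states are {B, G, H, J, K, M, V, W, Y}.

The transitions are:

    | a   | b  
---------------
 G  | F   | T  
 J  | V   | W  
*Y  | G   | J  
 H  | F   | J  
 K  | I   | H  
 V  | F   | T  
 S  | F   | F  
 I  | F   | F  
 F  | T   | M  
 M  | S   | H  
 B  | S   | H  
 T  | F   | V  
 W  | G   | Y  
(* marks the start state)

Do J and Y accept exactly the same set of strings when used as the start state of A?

Yes

Reachable states from the start: {F,G,H,J,M,S,T,V,W,Y}. Unreachable: {B,I,K} — drop them.
Initial partition by acceptance: {G,H,J,M,V,W,Y} | {F,S,T}.
On input a, block {G,H,J,M,V,W,Y} splits into {G,H,M,V} and {J,W,Y}.
On input b, block {G,H,M,V} splits into {G,V} and {M} and {H}.
Refine {F,S,T} on symbol b: members go to different blocks, giving {S} and {F} and {T}.
No further refinement is possible. Final partition (7 blocks): {G,V} | {S} | {J,W,Y} | {M} | {H} | {F} | {T}.
J and Y lie in the same block of the stable partition, so they are equivalent — no string distinguishes them.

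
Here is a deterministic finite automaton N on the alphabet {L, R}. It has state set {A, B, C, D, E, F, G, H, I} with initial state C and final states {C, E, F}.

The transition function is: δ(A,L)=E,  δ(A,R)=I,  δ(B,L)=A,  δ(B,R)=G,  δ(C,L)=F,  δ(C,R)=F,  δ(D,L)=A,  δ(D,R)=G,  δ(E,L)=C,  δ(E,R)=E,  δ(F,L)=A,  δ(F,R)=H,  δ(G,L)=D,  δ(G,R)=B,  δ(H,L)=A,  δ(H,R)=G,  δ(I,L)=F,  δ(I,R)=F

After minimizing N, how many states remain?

7

All states are reachable from the start state.
Start with accepting vs non-accepting: {C,E,F} | {A,B,D,G,H,I}.
Refine {C,E,F} on symbol L: members go to different blocks, giving {C,E} and {F}.
Split {C,E} by δ(·,L) → {C} and {E}.
Split {A,B,D,G,H,I} by δ(·,L) → {B,D,G,H} and {A} and {I}.
Refine {B,D,G,H} on symbol L: members go to different blocks, giving {B,D,H} and {G}.
Stable partition: {C} | {B,D,H} | {F} | {E} | {A} | {I} | {G} — 7 equivalence classes.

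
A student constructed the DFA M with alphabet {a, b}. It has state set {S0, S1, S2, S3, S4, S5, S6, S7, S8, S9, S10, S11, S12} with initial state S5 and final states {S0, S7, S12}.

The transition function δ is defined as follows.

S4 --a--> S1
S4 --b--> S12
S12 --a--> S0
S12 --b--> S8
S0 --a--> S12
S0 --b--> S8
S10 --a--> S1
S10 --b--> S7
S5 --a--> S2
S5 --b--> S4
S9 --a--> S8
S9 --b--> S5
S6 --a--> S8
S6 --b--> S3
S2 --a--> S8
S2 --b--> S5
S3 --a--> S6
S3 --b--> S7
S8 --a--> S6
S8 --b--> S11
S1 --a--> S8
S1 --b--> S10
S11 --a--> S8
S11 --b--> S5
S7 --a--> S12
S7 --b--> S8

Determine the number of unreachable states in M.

1

No path from S5 leads to S9; the other 12 states are all reachable.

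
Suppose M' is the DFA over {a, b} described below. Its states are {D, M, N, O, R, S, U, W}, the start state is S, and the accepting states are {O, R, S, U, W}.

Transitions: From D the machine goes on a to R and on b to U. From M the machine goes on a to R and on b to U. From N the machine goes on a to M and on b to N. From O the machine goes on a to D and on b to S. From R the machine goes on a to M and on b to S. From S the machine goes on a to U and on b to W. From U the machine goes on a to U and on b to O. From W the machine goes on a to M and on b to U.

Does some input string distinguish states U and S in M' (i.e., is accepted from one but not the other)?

No

First remove the unreachable states {N}; 7 states remain.
Initial partition by acceptance: {O,R,S,U,W} | {D,M}.
On input a, block {O,R,S,U,W} splits into {O,R,W} and {S,U}.
No further refinement is possible. Final partition (3 blocks): {O,R,W} | {D,M} | {S,U}.
U and S lie in the same block of the stable partition, so they are equivalent — no string distinguishes them.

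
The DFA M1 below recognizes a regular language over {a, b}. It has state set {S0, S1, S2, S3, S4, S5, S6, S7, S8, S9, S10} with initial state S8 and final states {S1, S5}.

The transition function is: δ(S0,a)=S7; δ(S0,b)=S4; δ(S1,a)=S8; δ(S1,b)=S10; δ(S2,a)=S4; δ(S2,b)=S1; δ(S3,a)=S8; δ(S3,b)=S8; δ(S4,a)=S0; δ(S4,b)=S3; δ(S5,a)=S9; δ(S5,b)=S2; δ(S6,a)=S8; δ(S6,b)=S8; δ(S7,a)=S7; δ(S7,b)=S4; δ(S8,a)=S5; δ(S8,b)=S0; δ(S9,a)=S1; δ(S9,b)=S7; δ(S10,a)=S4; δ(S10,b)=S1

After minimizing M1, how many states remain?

Reachable states from the start: {S0,S1,S2,S3,S4,S5,S7,S8,S9,S10}. Unreachable: {S6} — drop them.
Start with accepting vs non-accepting: {S1,S5} | {S0,S2,S3,S4,S7,S8,S9,S10}.
On input a, block {S0,S2,S3,S4,S7,S8,S9,S10} splits into {S0,S2,S3,S4,S7,S10} and {S8,S9}.
Refine {S0,S2,S3,S4,S7,S10} on symbol a: members go to different blocks, giving {S0,S2,S4,S7,S10} and {S3}.
On input b, block {S0,S2,S4,S7,S10} splits into {S0,S7} and {S2,S10} and {S4}.
The partition is now stable with 6 blocks: {S1,S5} | {S0,S7} | {S8,S9} | {S3} | {S2,S10} | {S4}.

6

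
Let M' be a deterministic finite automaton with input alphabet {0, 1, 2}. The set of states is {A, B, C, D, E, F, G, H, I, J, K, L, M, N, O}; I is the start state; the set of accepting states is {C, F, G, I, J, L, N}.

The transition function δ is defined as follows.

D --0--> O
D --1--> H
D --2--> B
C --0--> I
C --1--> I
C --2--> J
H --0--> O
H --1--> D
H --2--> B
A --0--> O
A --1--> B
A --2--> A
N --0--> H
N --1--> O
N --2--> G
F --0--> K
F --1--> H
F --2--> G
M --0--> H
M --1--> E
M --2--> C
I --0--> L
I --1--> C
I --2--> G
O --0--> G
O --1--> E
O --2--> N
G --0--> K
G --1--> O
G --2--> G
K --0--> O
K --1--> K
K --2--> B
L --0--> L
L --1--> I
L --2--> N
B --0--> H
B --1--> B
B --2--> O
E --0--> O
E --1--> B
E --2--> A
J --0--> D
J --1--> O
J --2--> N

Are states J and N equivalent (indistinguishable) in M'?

Reachable states from the start: {A,B,C,D,E,G,H,I,J,K,L,N,O}. Unreachable: {F,M} — drop them.
P0 = {C,G,I,J,L,N} | {A,B,D,E,H,K,O}.
Split {C,G,I,J,L,N} by δ(·,0) → {C,I,L} and {G,J,N}.
On input 0, block {A,B,D,E,H,K,O} splits into {A,B,D,E,H,K} and {O}.
On input 0, block {A,B,D,E,H,K} splits into {A,D,E,H,K} and {B}.
Split {A,D,E,H,K} by δ(·,1) → {D,H,K} and {A,E}.
The partition is now stable with 6 blocks: {C,I,L} | {D,H,K} | {G,J,N} | {O} | {B} | {A,E}.
J and N lie in the same block of the stable partition, so they are equivalent — no string distinguishes them.

Yes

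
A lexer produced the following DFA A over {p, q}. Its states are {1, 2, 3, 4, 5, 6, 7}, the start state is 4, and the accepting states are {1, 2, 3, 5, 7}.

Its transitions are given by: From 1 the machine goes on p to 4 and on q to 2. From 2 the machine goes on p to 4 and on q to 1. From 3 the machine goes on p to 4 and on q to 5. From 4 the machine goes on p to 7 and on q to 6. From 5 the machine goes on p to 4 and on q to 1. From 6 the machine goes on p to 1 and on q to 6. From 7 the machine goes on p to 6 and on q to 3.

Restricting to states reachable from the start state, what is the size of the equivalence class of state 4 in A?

Start with accepting vs non-accepting: {1,2,3,5,7} | {4,6}.
The partition is now stable with 2 blocks: {1,2,3,5,7} | {4,6}.
State 4 belongs to the block {4,6}, which has 2 states.

2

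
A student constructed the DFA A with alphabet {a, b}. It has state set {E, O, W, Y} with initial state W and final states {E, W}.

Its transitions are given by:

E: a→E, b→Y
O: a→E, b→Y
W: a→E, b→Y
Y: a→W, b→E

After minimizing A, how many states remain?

2

First remove the unreachable states {O}; 3 states remain.
Initial partition by acceptance: {E,W} | {Y}.
No further refinement is possible. Final partition (2 blocks): {E,W} | {Y}.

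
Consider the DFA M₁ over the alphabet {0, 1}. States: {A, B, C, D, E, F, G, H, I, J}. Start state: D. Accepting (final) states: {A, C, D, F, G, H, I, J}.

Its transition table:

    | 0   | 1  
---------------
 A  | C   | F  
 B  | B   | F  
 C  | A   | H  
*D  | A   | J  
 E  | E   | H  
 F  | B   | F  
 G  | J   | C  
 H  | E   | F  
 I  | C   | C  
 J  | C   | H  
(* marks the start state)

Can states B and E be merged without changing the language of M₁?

Reachable states from the start: {A,B,C,D,E,F,H,J}. Unreachable: {G,I} — drop them.
Start with accepting vs non-accepting: {A,C,D,F,H,J} | {B,E}.
Split {A,C,D,F,H,J} by δ(·,0) → {A,C,D,J} and {F,H}.
Refine {A,C,D,J} on symbol 1: members go to different blocks, giving {A,C,J} and {D}.
No further refinement is possible. Final partition (4 blocks): {A,C,J} | {B,E} | {F,H} | {D}.
B and E lie in the same block of the stable partition, so they are equivalent — no string distinguishes them.

Yes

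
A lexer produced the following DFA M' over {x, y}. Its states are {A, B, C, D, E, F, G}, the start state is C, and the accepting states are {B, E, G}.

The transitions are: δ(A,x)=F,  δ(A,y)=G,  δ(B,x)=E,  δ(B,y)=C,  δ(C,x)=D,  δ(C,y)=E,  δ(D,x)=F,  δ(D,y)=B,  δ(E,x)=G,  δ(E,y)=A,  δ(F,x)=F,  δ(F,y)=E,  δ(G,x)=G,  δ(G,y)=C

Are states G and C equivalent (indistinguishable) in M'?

No

All states are reachable from the start state.
P0 = {B,E,G} | {A,C,D,F}.
The partition is now stable with 2 blocks: {B,E,G} | {A,C,D,F}.
G and C end up in different blocks, so they are distinguishable. For instance, the string 'ε' is accepted from only G.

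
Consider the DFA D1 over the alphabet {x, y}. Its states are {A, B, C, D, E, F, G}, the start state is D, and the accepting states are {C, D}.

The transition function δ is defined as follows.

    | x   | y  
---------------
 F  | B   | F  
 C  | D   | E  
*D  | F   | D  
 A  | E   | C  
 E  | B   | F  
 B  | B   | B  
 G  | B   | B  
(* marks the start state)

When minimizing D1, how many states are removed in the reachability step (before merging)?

Starting at D and following transitions, the reachable set is {B, D, F}. That leaves A, C, E, G unreachable — 4 in total.

4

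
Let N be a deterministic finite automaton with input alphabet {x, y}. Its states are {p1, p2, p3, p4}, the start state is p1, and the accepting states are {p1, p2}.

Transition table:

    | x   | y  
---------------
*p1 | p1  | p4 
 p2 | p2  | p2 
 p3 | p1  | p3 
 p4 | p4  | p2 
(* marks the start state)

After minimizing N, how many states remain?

3

First remove the unreachable states {p3}; 3 states remain.
Start with accepting vs non-accepting: {p1,p2} | {p4}.
On input y, block {p1,p2} splits into {p1} and {p2}.
The partition is now stable with 3 blocks: {p1} | {p4} | {p2}.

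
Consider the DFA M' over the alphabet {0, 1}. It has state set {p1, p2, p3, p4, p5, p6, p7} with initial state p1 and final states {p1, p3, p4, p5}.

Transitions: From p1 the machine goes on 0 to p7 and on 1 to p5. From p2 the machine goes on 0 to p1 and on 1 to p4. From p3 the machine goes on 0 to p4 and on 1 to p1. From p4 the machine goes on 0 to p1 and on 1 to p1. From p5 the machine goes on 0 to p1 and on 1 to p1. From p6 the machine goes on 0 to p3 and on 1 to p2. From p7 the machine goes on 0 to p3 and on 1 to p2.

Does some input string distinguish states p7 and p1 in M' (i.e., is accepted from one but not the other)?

Yes

Reachable states from the start: {p1,p2,p3,p4,p5,p7}. Unreachable: {p6} — drop them.
Start with accepting vs non-accepting: {p1,p3,p4,p5} | {p2,p7}.
Split {p1,p3,p4,p5} by δ(·,0) → {p3,p4,p5} and {p1}.
Split {p3,p4,p5} by δ(·,0) → {p4,p5} and {p3}.
Refine {p2,p7} on symbol 0: members go to different blocks, giving {p2} and {p7}.
Stable partition: {p4,p5} | {p2} | {p1} | {p3} | {p7} — 5 equivalence classes.
p7 and p1 end up in different blocks, so they are distinguishable. For instance, the string 'ε' is accepted from only p1.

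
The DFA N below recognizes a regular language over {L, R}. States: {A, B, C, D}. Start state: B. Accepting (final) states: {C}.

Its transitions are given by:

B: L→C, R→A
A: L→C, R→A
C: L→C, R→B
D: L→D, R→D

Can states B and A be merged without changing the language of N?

Reachable states from the start: {A,B,C}. Unreachable: {D} — drop them.
Start with accepting vs non-accepting: {C} | {A,B}.
Stable partition: {C} | {A,B} — 2 equivalence classes.
B and A lie in the same block of the stable partition, so they are equivalent — no string distinguishes them.

Yes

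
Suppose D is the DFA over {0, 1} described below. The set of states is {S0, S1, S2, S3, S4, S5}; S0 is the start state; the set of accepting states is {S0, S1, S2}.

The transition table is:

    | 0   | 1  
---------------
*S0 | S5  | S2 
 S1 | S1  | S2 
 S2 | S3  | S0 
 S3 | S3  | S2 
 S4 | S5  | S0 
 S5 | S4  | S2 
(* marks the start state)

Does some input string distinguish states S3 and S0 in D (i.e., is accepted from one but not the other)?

First remove the unreachable states {S1}; 5 states remain.
Start with accepting vs non-accepting: {S0,S2} | {S3,S4,S5}.
Stable partition: {S0,S2} | {S3,S4,S5} — 2 equivalence classes.
S3 and S0 end up in different blocks, so they are distinguishable. For instance, the string 'ε' is accepted from only S0.

Yes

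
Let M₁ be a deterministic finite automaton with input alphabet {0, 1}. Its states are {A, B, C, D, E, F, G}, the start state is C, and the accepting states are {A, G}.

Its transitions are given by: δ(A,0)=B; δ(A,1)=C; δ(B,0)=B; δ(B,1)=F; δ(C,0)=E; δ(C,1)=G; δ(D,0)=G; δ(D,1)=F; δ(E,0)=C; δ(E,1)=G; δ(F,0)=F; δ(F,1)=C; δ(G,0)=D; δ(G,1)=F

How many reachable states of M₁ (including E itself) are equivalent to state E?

Reachable states from the start: {C,D,E,F,G}. Unreachable: {A,B} — drop them.
Initial partition by acceptance: {G} | {C,D,E,F}.
Refine {C,D,E,F} on symbol 0: members go to different blocks, giving {C,E,F} and {D}.
Refine {C,E,F} on symbol 1: members go to different blocks, giving {C,E} and {F}.
Stable partition: {G} | {C,E} | {D} | {F} — 4 equivalence classes.
State E belongs to the block {C,E}, which has 2 states.

2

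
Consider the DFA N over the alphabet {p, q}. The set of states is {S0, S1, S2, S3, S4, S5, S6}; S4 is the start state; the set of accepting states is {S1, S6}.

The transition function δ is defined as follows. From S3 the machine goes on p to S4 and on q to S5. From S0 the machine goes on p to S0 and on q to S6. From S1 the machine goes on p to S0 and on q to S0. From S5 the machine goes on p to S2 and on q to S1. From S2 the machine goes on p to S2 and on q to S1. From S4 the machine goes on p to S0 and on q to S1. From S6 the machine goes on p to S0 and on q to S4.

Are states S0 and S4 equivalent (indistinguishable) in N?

Yes

First remove the unreachable states {S2,S3,S5}; 4 states remain.
P0 = {S1,S6} | {S0,S4}.
Stable partition: {S1,S6} | {S0,S4} — 2 equivalence classes.
S0 and S4 lie in the same block of the stable partition, so they are equivalent — no string distinguishes them.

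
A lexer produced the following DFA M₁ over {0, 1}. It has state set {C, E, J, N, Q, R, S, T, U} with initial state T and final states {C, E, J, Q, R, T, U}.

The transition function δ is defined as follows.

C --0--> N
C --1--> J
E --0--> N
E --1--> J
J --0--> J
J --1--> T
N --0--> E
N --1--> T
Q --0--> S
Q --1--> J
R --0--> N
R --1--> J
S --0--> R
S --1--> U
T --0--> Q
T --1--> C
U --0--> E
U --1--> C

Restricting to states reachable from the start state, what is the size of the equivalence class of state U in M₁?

All states are reachable from the start state.
Initial partition by acceptance: {C,E,J,Q,R,T,U} | {N,S}.
On input 0, block {C,E,J,Q,R,T,U} splits into {C,E,Q,R} and {J,T,U}.
Refine {J,T,U} on symbol 0: members go to different blocks, giving {T,U} and {J}.
No further refinement is possible. Final partition (4 blocks): {C,E,Q,R} | {N,S} | {T,U} | {J}.
The equivalence class containing U is {T,U}, of size 2.

2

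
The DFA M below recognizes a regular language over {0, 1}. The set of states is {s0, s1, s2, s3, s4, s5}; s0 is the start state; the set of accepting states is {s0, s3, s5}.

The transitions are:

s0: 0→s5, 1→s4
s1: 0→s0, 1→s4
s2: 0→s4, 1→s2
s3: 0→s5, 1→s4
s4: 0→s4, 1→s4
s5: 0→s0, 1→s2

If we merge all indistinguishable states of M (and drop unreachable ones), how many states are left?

First remove the unreachable states {s1,s3}; 4 states remain.
Start with accepting vs non-accepting: {s0,s5} | {s2,s4}.
The partition is now stable with 2 blocks: {s0,s5} | {s2,s4}.

2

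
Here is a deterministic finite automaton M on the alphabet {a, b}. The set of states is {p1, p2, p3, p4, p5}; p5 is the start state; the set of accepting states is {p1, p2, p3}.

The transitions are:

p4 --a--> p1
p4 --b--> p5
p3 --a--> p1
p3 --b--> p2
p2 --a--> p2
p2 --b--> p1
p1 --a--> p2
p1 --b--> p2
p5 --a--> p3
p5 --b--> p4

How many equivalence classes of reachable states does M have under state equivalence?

Start with accepting vs non-accepting: {p1,p2,p3} | {p4,p5}.
Stable partition: {p1,p2,p3} | {p4,p5} — 2 equivalence classes.

2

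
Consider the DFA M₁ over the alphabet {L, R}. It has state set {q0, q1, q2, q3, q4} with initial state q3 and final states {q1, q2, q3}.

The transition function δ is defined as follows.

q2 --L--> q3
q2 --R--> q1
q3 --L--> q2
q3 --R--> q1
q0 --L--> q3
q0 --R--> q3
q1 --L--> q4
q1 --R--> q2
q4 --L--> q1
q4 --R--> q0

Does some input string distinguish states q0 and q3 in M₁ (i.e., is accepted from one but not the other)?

Yes

Start with accepting vs non-accepting: {q1,q2,q3} | {q0,q4}.
Refine {q1,q2,q3} on symbol L: members go to different blocks, giving {q2,q3} and {q1}.
On input L, block {q0,q4} splits into {q0} and {q4}.
No further refinement is possible. Final partition (4 blocks): {q2,q3} | {q0} | {q1} | {q4}.
q0 and q3 end up in different blocks, so they are distinguishable. For instance, the string 'ε' is accepted from only q3.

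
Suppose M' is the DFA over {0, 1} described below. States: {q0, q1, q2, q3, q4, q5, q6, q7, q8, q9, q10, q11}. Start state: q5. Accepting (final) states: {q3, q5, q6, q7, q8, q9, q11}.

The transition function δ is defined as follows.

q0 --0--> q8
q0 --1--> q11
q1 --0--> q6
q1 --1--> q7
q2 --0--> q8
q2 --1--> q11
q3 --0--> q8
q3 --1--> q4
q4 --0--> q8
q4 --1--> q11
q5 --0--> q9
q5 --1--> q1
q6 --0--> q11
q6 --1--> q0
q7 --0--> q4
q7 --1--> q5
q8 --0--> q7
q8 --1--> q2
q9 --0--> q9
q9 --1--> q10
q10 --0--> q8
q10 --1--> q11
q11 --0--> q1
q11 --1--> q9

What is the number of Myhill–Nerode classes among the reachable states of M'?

4

Reachable states from the start: {q0,q1,q2,q4,q5,q6,q7,q8,q9,q10,q11}. Unreachable: {q3} — drop them.
Initial partition by acceptance: {q5,q6,q7,q8,q9,q11} | {q0,q1,q2,q4,q10}.
Split {q5,q6,q7,q8,q9,q11} by δ(·,0) → {q5,q6,q8,q9} and {q7,q11}.
Split {q5,q6,q8,q9} by δ(·,0) → {q5,q9} and {q6,q8}.
No further refinement is possible. Final partition (4 blocks): {q5,q9} | {q0,q1,q2,q4,q10} | {q7,q11} | {q6,q8}.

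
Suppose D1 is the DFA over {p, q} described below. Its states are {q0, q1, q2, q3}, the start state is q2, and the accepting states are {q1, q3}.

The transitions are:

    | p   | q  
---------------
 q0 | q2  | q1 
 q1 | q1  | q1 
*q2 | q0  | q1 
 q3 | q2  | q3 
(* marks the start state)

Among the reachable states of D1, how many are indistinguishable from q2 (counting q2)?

Reachable states from the start: {q0,q1,q2}. Unreachable: {q3} — drop them.
Initial partition by acceptance: {q1} | {q0,q2}.
The partition is now stable with 2 blocks: {q1} | {q0,q2}.
The equivalence class containing q2 is {q0,q2}, of size 2.

2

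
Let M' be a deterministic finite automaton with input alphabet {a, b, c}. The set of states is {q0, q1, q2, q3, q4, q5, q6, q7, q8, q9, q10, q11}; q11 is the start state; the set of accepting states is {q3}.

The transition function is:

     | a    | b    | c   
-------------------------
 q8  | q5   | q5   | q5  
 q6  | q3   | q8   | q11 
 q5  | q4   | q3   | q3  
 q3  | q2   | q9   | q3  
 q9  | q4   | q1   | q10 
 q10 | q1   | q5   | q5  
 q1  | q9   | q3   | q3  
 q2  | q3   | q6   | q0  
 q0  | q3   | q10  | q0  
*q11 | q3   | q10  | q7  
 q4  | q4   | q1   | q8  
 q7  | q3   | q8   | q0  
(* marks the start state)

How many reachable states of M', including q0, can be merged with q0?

4

Every state is reachable, so we keep all 12.
Start with accepting vs non-accepting: {q3} | {q0,q1,q2,q4,q5,q6,q7,q8,q9,q10,q11}.
Refine {q0,q1,q2,q4,q5,q6,q7,q8,q9,q10,q11} on symbol a: members go to different blocks, giving {q1,q4,q5,q8,q9,q10} and {q0,q2,q6,q7,q11}.
Split {q1,q4,q5,q8,q9,q10} by δ(·,b) → {q4,q8,q9,q10} and {q1,q5}.
Split {q4,q8,q9,q10} by δ(·,a) → {q4,q9} and {q8,q10}.
Refine {q0,q2,q6,q7,q11} on symbol b: members go to different blocks, giving {q0,q6,q7,q11} and {q2}.
The partition is now stable with 6 blocks: {q3} | {q4,q9} | {q0,q6,q7,q11} | {q1,q5} | {q8,q10} | {q2}.
State q0 belongs to the block {q0,q6,q7,q11}, which has 4 states.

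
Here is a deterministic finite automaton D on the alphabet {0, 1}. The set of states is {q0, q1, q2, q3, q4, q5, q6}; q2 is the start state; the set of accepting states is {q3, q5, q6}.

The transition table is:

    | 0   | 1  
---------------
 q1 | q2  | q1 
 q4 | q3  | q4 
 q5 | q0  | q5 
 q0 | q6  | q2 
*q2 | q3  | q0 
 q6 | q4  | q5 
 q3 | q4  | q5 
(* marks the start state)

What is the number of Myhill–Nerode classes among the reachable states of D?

2

States {q1} cannot be reached from the start state, so discard them.
Initial partition by acceptance: {q3,q5,q6} | {q0,q2,q4}.
No further refinement is possible. Final partition (2 blocks): {q3,q5,q6} | {q0,q2,q4}.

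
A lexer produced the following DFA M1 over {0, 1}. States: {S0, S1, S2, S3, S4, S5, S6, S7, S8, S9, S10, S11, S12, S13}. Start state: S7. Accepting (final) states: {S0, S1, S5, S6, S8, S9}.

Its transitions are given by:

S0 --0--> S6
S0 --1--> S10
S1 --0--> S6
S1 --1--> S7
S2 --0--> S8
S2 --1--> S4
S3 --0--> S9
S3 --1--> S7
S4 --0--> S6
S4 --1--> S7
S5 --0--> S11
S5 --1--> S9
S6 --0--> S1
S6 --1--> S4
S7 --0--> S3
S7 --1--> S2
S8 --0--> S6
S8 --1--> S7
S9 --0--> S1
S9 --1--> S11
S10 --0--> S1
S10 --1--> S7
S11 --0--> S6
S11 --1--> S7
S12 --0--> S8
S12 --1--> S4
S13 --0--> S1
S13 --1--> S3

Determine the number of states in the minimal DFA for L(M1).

First remove the unreachable states {S0,S5,S10,S12,S13}; 9 states remain.
Initial partition by acceptance: {S1,S6,S8,S9} | {S2,S3,S4,S7,S11}.
Split {S2,S3,S4,S7,S11} by δ(·,0) → {S2,S3,S4,S11} and {S7}.
Split {S1,S6,S8,S9} by δ(·,1) → {S1,S8} and {S6,S9}.
Refine {S2,S3,S4,S11} on symbol 0: members go to different blocks, giving {S3,S4,S11} and {S2}.
Stable partition: {S1,S8} | {S3,S4,S11} | {S7} | {S6,S9} | {S2} — 5 equivalence classes.

5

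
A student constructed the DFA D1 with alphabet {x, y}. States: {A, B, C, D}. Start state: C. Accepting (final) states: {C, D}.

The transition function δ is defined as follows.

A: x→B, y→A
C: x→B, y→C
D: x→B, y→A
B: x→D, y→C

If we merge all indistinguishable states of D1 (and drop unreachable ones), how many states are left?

Start with accepting vs non-accepting: {C,D} | {A,B}.
Refine {C,D} on symbol y: members go to different blocks, giving {C} and {D}.
On input x, block {A,B} splits into {A} and {B}.
The partition is now stable with 4 blocks: {C} | {A} | {D} | {B}.

4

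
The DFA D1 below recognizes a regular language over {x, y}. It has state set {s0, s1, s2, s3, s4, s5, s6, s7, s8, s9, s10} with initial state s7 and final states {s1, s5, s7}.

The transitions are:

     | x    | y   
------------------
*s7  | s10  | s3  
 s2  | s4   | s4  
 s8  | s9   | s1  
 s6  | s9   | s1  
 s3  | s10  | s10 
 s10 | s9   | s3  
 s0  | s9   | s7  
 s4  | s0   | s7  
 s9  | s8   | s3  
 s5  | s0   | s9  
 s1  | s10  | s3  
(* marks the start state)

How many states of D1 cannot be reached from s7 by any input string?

5

Starting at s7 and following transitions, the reachable set is {s1, s3, s7, s8, s9, s10}. That leaves s0, s2, s4, s5, s6 unreachable — 5 in total.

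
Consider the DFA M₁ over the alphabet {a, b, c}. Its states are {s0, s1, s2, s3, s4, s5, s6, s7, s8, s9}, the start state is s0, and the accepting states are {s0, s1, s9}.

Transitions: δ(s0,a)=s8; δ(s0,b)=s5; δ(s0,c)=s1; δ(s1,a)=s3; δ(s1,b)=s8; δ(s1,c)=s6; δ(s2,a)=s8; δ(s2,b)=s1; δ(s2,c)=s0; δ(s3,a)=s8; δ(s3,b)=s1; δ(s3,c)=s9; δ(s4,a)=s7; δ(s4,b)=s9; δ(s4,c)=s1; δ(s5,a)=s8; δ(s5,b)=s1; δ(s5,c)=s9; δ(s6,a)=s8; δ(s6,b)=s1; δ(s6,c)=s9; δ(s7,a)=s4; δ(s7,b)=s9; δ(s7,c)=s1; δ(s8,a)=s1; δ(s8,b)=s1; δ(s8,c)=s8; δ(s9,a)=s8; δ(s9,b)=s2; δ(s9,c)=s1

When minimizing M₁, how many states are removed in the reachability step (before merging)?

BFS from s0 reaches {s0, s1, s2, s3, s5, s6, s8, s9}; the 2 state(s) s4, s7 are never visited.

2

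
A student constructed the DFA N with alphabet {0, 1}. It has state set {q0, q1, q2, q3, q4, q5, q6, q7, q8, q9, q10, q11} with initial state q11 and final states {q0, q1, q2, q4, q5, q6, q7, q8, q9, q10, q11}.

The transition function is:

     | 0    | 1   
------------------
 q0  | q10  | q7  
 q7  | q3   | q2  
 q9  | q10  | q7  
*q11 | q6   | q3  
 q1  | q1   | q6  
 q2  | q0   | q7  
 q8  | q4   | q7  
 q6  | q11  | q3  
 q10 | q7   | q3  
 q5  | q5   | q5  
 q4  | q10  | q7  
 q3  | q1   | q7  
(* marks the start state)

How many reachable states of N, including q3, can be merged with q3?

Reachable states from the start: {q0,q1,q2,q3,q6,q7,q10,q11}. Unreachable: {q4,q5,q8,q9} — drop them.
Initial partition by acceptance: {q0,q1,q2,q6,q7,q10,q11} | {q3}.
On input 0, block {q0,q1,q2,q6,q7,q10,q11} splits into {q0,q1,q2,q6,q10,q11} and {q7}.
Refine {q0,q1,q2,q6,q10,q11} on symbol 0: members go to different blocks, giving {q0,q1,q2,q6,q11} and {q10}.
On input 0, block {q0,q1,q2,q6,q11} splits into {q1,q2,q6,q11} and {q0}.
Refine {q1,q2,q6,q11} on symbol 0: members go to different blocks, giving {q1,q6,q11} and {q2}.
Refine {q1,q6,q11} on symbol 1: members go to different blocks, giving {q6,q11} and {q1}.
No further refinement is possible. Final partition (7 blocks): {q6,q11} | {q3} | {q7} | {q10} | {q0} | {q2} | {q1}.
State q3 belongs to the block {q3}, which has 1 states.

1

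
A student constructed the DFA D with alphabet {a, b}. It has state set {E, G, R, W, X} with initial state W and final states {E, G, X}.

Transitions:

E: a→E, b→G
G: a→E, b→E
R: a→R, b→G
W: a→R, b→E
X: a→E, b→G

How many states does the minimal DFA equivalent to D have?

Reachable states from the start: {E,G,R,W}. Unreachable: {X} — drop them.
Initial partition by acceptance: {E,G} | {R,W}.
Stable partition: {E,G} | {R,W} — 2 equivalence classes.

2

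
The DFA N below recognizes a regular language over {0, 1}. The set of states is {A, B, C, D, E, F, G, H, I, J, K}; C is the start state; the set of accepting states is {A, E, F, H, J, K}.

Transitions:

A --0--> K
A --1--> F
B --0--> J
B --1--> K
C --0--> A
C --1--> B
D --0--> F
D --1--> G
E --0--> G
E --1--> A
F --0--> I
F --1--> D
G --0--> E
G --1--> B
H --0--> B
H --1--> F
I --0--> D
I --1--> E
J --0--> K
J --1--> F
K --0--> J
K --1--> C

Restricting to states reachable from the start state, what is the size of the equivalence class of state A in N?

2

First remove the unreachable states {H}; 10 states remain.
Initial partition by acceptance: {A,E,F,J,K} | {B,C,D,G,I}.
Split {A,E,F,J,K} by δ(·,0) → {A,J,K} and {E,F}.
Refine {A,J,K} on symbol 1: members go to different blocks, giving {A,J} and {K}.
Refine {B,C,D,G,I} on symbol 0: members go to different blocks, giving {B,C} and {D,G} and {I}.
Refine {B,C} on symbol 1: members go to different blocks, giving {B} and {C}.
Split {E,F} by δ(·,0) → {E} and {F}.
Split {D,G} by δ(·,0) → {D} and {G}.
The partition is now stable with 9 blocks: {A,J} | {B} | {E} | {K} | {D} | {I} | {C} | {F} | {G}.
State A belongs to the block {A,J}, which has 2 states.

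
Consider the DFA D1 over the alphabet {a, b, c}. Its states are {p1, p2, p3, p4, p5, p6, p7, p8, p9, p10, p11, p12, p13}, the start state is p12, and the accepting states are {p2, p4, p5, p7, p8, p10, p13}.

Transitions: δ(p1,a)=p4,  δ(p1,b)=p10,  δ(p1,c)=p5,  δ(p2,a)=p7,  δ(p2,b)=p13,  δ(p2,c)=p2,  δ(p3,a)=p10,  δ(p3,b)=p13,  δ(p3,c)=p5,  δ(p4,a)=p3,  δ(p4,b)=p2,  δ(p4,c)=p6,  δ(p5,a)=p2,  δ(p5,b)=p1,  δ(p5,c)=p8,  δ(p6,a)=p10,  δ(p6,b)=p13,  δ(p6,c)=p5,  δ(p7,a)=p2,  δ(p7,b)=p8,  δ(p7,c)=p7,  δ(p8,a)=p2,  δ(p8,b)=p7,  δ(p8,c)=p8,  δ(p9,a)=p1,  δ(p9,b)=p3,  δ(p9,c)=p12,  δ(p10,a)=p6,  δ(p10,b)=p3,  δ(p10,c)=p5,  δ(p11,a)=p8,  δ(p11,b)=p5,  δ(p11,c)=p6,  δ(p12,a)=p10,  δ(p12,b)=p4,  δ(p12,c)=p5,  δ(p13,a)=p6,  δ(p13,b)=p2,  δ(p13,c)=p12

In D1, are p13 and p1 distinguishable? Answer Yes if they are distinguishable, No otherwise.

Yes

States {p9,p11} cannot be reached from the start state, so discard them.
P0 = {p2,p4,p5,p7,p8,p10,p13} | {p1,p3,p6,p12}.
Split {p2,p4,p5,p7,p8,p10,p13} by δ(·,a) → {p2,p5,p7,p8} and {p4,p10,p13}.
Split {p2,p5,p7,p8} by δ(·,b) → {p7,p8} and {p2} and {p5}.
Split {p4,p10,p13} by δ(·,b) → {p4,p13} and {p10}.
On input a, block {p1,p3,p6,p12} splits into {p3,p6,p12} and {p1}.
The partition is now stable with 7 blocks: {p7,p8} | {p3,p6,p12} | {p4,p13} | {p2} | {p5} | {p10} | {p1}.
p13 and p1 end up in different blocks, so they are distinguishable. For instance, the string 'ε' is accepted from only p13.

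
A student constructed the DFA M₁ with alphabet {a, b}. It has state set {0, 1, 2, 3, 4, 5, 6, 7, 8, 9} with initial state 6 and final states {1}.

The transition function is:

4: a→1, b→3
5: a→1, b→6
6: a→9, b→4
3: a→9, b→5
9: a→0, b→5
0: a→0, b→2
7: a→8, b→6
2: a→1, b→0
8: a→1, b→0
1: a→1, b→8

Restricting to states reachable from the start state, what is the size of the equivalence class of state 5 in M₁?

First remove the unreachable states {7}; 9 states remain.
P0 = {1} | {0,2,3,4,5,6,8,9}.
On input a, block {0,2,3,4,5,6,8,9} splits into {0,3,6,9} and {2,4,5,8}.
Stable partition: {1} | {0,3,6,9} | {2,4,5,8} — 3 equivalence classes.
State 5 belongs to the block {2,4,5,8}, which has 4 states.

4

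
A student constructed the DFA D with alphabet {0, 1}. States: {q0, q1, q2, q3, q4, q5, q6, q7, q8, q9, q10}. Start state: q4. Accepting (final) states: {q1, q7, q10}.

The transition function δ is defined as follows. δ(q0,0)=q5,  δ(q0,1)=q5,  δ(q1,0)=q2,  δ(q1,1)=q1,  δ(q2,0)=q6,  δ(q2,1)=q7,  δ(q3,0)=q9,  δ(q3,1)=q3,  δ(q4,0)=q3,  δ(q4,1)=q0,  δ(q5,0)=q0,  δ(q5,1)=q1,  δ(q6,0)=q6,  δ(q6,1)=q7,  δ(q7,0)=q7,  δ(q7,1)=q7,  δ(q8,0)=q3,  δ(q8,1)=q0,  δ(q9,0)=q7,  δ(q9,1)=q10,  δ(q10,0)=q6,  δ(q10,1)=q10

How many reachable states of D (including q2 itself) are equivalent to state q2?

2

First remove the unreachable states {q8}; 10 states remain.
P0 = {q1,q7,q10} | {q0,q2,q3,q4,q5,q6,q9}.
Split {q1,q7,q10} by δ(·,0) → {q1,q10} and {q7}.
Split {q0,q2,q3,q4,q5,q6,q9} by δ(·,0) → {q0,q2,q3,q4,q5,q6} and {q9}.
On input 0, block {q0,q2,q3,q4,q5,q6} splits into {q0,q2,q4,q5,q6} and {q3}.
On input 0, block {q0,q2,q4,q5,q6} splits into {q0,q2,q5,q6} and {q4}.
Refine {q0,q2,q5,q6} on symbol 1: members go to different blocks, giving {q2,q6} and {q0} and {q5}.
No further refinement is possible. Final partition (8 blocks): {q1,q10} | {q2,q6} | {q7} | {q9} | {q3} | {q4} | {q0} | {q5}.
State q2 belongs to the block {q2,q6}, which has 2 states.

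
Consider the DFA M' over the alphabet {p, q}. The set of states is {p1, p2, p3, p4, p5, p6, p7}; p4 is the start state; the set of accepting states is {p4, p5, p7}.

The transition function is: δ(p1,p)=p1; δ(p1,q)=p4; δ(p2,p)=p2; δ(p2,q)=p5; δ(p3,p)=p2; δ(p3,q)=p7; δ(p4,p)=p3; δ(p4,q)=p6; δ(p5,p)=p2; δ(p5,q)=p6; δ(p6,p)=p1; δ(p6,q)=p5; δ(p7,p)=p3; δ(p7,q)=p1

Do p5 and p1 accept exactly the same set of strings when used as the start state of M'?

All states are reachable from the start state.
Initial partition by acceptance: {p4,p5,p7} | {p1,p2,p3,p6}.
Stable partition: {p4,p5,p7} | {p1,p2,p3,p6} — 2 equivalence classes.
p5 and p1 end up in different blocks, so they are distinguishable. For instance, the string 'ε' is accepted from only p5.

No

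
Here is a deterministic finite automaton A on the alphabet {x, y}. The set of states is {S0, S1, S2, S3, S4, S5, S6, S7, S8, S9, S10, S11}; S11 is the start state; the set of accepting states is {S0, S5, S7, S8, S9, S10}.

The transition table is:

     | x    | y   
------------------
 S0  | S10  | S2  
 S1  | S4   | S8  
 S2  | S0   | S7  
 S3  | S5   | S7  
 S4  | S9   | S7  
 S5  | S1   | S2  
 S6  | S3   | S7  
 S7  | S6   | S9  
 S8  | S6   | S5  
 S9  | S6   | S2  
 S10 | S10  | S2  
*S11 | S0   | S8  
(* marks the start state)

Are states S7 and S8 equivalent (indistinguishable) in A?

Yes

Every state is reachable, so we keep all 12.
Initial partition by acceptance: {S0,S5,S7,S8,S9,S10} | {S1,S2,S3,S4,S6,S11}.
On input x, block {S0,S5,S7,S8,S9,S10} splits into {S5,S7,S8,S9} and {S0,S10}.
Split {S5,S7,S8,S9} by δ(·,y) → {S5,S9} and {S7,S8}.
Split {S1,S2,S3,S4,S6,S11} by δ(·,x) → {S1,S6} and {S2,S11} and {S3,S4}.
The partition is now stable with 6 blocks: {S5,S9} | {S1,S6} | {S0,S10} | {S7,S8} | {S2,S11} | {S3,S4}.
S7 and S8 lie in the same block of the stable partition, so they are equivalent — no string distinguishes them.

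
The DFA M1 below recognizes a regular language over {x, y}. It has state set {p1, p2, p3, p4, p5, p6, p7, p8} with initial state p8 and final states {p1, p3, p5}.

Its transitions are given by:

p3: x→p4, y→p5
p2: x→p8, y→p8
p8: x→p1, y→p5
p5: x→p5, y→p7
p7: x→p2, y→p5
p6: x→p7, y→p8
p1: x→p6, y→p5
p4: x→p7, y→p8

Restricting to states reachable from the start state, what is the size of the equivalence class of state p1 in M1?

States {p3,p4} cannot be reached from the start state, so discard them.
P0 = {p1,p5} | {p2,p6,p7,p8}.
On input x, block {p1,p5} splits into {p1} and {p5}.
Refine {p2,p6,p7,p8} on symbol x: members go to different blocks, giving {p2,p6,p7} and {p8}.
Split {p2,p6,p7} by δ(·,x) → {p6,p7} and {p2}.
Split {p6,p7} by δ(·,x) → {p6} and {p7}.
Stable partition: {p1} | {p6} | {p5} | {p8} | {p2} | {p7} — 6 equivalence classes.
State p1 belongs to the block {p1}, which has 1 states.

1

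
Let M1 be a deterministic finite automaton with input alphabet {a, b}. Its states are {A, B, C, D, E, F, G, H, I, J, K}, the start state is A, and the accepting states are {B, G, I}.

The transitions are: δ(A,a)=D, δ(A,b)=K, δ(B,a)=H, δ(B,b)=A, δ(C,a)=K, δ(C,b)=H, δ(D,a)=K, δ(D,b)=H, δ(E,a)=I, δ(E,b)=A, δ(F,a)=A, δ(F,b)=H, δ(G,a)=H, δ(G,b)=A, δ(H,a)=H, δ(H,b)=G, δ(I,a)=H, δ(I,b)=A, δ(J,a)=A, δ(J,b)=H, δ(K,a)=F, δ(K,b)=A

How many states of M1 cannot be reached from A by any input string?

5

No path from A leads to B, C, E, I, J; the other 6 states are all reachable.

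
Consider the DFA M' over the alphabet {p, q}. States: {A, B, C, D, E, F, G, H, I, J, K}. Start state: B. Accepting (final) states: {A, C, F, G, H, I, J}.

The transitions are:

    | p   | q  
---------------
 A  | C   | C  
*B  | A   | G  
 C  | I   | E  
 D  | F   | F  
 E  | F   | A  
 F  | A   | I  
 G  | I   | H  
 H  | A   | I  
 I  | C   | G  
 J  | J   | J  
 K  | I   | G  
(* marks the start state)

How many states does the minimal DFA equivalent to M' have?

States {D,J,K} cannot be reached from the start state, so discard them.
Start with accepting vs non-accepting: {A,C,F,G,H,I} | {B,E}.
On input q, block {A,C,F,G,H,I} splits into {A,F,G,H,I} and {C}.
On input p, block {A,F,G,H,I} splits into {F,G,H} and {A,I}.
Refine {F,G,H} on symbol q: members go to different blocks, giving {F,H} and {G}.
Split {B,E} by δ(·,p) → {B} and {E}.
Refine {A,I} on symbol q: members go to different blocks, giving {A} and {I}.
Stable partition: {F,H} | {B} | {C} | {A} | {G} | {E} | {I} — 7 equivalence classes.

7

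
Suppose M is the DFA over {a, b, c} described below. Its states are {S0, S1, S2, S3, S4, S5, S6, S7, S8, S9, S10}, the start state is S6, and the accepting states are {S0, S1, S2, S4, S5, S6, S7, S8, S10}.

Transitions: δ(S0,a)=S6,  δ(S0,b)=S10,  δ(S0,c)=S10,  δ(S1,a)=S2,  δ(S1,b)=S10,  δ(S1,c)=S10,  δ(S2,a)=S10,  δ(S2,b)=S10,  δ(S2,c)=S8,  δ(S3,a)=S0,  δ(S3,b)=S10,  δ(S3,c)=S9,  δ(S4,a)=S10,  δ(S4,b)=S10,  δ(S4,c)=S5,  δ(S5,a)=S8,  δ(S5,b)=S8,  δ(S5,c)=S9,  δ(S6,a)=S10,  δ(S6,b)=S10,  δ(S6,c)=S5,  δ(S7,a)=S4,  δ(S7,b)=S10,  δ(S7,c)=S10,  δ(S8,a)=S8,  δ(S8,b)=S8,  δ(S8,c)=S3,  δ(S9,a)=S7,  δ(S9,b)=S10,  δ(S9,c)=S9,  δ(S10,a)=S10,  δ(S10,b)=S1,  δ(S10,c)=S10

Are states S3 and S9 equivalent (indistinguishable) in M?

Yes

Initial partition by acceptance: {S0,S1,S2,S4,S5,S6,S7,S8,S10} | {S3,S9}.
Split {S0,S1,S2,S4,S5,S6,S7,S8,S10} by δ(·,c) → {S0,S1,S2,S4,S6,S7,S10} and {S5,S8}.
Split {S0,S1,S2,S4,S6,S7,S10} by δ(·,c) → {S0,S1,S7,S10} and {S2,S4,S6}.
Refine {S0,S1,S7,S10} on symbol a: members go to different blocks, giving {S0,S1,S7} and {S10}.
The partition is now stable with 5 blocks: {S0,S1,S7} | {S3,S9} | {S5,S8} | {S2,S4,S6} | {S10}.
S3 and S9 lie in the same block of the stable partition, so they are equivalent — no string distinguishes them.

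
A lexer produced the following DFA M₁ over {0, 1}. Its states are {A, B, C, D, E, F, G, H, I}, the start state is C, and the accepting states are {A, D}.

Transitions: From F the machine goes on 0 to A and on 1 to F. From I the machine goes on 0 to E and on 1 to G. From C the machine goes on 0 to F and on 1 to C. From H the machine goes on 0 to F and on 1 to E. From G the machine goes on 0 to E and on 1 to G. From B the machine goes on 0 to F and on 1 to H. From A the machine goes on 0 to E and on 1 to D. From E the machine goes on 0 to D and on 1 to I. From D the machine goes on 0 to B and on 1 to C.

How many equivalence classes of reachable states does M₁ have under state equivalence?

Initial partition by acceptance: {A,D} | {B,C,E,F,G,H,I}.
Split {A,D} by δ(·,1) → {A} and {D}.
Refine {B,C,E,F,G,H,I} on symbol 0: members go to different blocks, giving {B,C,G,H,I} and {E} and {F}.
On input 0, block {B,C,G,H,I} splits into {B,C,H} and {G,I}.
Split {B,C,H} by δ(·,1) → {B,C} and {H}.
Refine {B,C} on symbol 1: members go to different blocks, giving {B} and {C}.
Stable partition: {A} | {B} | {D} | {E} | {F} | {G,I} | {H} | {C} — 8 equivalence classes.

8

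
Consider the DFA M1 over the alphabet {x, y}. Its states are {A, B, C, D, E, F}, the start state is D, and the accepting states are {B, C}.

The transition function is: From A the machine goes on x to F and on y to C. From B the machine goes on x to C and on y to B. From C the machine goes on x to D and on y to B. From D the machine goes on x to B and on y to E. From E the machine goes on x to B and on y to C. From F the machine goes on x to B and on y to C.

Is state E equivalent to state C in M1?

No

First remove the unreachable states {A,F}; 4 states remain.
Start with accepting vs non-accepting: {B,C} | {D,E}.
On input x, block {B,C} splits into {B} and {C}.
On input y, block {D,E} splits into {D} and {E}.
The partition is now stable with 4 blocks: {B} | {D} | {C} | {E}.
E and C end up in different blocks, so they are distinguishable. For instance, the string 'ε' is accepted from only C.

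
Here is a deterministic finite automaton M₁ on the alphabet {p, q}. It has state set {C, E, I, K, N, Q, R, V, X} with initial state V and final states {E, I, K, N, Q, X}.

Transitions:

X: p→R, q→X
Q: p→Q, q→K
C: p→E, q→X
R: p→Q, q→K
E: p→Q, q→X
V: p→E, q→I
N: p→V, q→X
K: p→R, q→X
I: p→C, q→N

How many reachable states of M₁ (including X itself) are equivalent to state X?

Initial partition by acceptance: {E,I,K,N,Q,X} | {C,R,V}.
Split {E,I,K,N,Q,X} by δ(·,p) → {I,K,N,X} and {E,Q}.
Stable partition: {I,K,N,X} | {C,R,V} | {E,Q} — 3 equivalence classes.
State X belongs to the block {I,K,N,X}, which has 4 states.

4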